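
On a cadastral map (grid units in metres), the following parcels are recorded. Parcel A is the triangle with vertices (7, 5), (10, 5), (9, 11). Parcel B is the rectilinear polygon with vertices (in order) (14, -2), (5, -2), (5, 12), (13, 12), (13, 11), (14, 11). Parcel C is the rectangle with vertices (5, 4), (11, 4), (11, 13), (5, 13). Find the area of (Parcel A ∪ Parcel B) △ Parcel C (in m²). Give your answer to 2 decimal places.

|Parcel A ∪ Parcel B| = 125.
|(Parcel A ∪ Parcel B) ∩ Parcel C| = 48.
|(Parcel A ∪ Parcel B) △ Parcel C| = 125 + 54 − 96 = 83.00.

83.00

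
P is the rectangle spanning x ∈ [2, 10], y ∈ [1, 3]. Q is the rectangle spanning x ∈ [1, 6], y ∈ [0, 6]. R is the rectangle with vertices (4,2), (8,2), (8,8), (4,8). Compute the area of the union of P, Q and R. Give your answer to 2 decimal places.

By inclusion–exclusion:
Individual areas: |P| = 16, |Q| = 30, |R| = 24.
|P∩Q|: x∈[2,6], y∈[1,3] → 4·2 = 8.
|P∩R|: x∈[4,8], y∈[2,3] → 4·1 = 4.
|Q∩R|: x∈[4,6], y∈[2,6] → 2·4 = 8.
|P∩Q∩R| = 2.
|P ∪ Q ∪ R| = 70 − 20 + 2 = 52.00.

52.00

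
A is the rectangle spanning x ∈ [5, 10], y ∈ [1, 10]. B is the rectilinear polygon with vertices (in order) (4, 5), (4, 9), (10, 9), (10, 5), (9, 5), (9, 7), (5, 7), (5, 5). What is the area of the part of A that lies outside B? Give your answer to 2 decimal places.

33.00

|A| = 45, |A∩B| = 12.
|A ∖ B| = |A| − |A∩B| = 45 − 12 = 33.00.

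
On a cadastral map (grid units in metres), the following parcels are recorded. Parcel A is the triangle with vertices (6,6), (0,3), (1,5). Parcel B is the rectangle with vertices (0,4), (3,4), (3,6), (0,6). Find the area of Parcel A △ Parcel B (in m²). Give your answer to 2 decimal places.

5.70

|Parcel A| = 4.5, |Parcel B| = 6, |Parcel A∩Parcel B| = 2.4.
|Parcel A △ Parcel B| = |Parcel A| + |Parcel B| − 2·|Parcel A∩Parcel B| = 4.5 + 6 − 4.8 = 5.70.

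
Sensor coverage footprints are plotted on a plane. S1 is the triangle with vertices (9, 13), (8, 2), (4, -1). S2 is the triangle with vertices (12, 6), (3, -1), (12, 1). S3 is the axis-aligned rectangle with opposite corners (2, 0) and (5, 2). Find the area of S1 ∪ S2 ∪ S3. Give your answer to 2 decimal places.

By inclusion–exclusion:
Individual areas: |S1| = 20.5, |S2| = 22.5, |S3| = 6.
|S1∩S2| = 3.1852.
|S1∩S3| = 0.5786.
|S2∩S3| = 0.1984.
|S1∩S2∩S3| = 0.1957.
|S1 ∪ S2 ∪ S3| = 49 − 3.9622 + 0.1957 = 45.23.

45.23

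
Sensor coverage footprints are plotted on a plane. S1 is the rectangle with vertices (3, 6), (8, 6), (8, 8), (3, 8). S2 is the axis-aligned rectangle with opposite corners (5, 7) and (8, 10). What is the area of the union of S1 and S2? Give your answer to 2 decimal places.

By inclusion–exclusion:
Individual areas: |S1| = 10, |S2| = 9.
|S1∩S2|: x∈[5,8], y∈[7,8] → 3·1 = 3.
|S1 ∪ S2| = 19 − 3 = 16.00.

16.00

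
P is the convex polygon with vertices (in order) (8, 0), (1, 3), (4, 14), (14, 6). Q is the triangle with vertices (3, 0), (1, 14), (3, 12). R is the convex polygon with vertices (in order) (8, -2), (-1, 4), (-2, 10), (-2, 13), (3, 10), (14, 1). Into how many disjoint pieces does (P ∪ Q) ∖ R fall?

(P ∪ Q) ∖ R splits into 2 disjoint pieces (area 0.1404, area 48.9792).

2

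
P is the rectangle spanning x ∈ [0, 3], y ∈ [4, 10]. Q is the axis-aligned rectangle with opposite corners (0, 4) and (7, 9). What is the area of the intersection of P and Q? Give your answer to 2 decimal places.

15.00

|P∩Q|: x∈[0,3], y∈[4,9] → 3·5 = 15.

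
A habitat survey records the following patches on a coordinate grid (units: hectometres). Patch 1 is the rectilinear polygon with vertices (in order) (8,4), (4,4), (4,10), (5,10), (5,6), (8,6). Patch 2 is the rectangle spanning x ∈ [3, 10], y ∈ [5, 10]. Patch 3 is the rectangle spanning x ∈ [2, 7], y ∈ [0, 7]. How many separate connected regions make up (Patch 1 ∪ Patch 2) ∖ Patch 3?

1

(Patch 1 ∪ Patch 2) ∖ Patch 3 is a single connected region.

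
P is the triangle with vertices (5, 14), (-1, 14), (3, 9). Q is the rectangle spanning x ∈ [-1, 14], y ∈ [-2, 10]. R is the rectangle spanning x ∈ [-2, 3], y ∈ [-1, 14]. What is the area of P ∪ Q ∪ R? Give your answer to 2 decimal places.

By inclusion–exclusion:
Individual areas: |P| = 15, |Q| = 180, |R| = 75.
|P∩Q| = 0.6.
|P∩R| = 10.
|Q∩R|: x∈[-1,3], y∈[-1,10] → 4·11 = 44.
|P∩Q∩R| = 0.4.
|P ∪ Q ∪ R| = 270 − 54.6 + 0.4 = 215.80.

215.80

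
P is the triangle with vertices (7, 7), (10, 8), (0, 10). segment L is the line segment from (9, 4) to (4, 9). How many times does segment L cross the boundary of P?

1

The segment meets the boundary at (5.25,7.75).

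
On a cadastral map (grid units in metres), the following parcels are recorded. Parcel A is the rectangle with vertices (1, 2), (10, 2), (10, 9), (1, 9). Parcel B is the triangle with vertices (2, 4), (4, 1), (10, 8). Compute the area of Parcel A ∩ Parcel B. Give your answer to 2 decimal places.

15.24

The intersection is the polygon with vertices (3.333,2), (2,4), (10,8), (4.857,2).
By the shoelace formula its area is 15.24.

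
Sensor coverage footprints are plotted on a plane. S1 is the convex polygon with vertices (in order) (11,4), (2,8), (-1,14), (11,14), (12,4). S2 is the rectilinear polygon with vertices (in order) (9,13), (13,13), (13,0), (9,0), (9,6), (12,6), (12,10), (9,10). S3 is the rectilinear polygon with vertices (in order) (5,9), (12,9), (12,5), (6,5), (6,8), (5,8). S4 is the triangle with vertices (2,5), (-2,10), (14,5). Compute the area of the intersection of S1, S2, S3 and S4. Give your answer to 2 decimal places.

The intersection is the polygon with vertices (10.8,6), (11.832,5.677), (11.9,5), (9,5), (9,6).
By the shoelace formula its area is 2.69.

2.69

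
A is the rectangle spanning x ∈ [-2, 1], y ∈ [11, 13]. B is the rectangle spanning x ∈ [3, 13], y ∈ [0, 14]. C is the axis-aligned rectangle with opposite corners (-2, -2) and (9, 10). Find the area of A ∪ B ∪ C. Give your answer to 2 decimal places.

By inclusion–exclusion:
Individual areas: |A| = 6, |B| = 140, |C| = 132.
|A∩B| = 0 (no overlap).
|A∩C| = 0 (no overlap).
|B∩C|: x∈[3,9], y∈[0,10] → 6·10 = 60.
|A∩B∩C| = 0.
|A ∪ B ∪ C| = 278 − 60 + 0 = 218.00.

218.00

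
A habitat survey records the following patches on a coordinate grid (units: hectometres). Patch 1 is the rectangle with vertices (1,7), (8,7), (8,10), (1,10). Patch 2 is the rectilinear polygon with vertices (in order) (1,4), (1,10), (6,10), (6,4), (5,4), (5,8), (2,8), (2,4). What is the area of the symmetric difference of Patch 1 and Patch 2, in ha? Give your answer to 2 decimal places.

|Patch 1| = 21, |Patch 2| = 18, |Patch 1∩Patch 2| = 12.
|Patch 1 △ Patch 2| = |Patch 1| + |Patch 2| − 2·|Patch 1∩Patch 2| = 21 + 18 − 24 = 15.00.

15.00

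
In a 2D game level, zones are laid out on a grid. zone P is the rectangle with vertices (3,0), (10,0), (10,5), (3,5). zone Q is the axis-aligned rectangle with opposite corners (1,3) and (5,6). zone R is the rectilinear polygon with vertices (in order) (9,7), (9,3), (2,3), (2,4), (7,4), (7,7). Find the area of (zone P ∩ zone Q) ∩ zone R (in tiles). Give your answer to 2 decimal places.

The region (zone P ∩ zone Q) ∩ zone R is the polygon with vertices (5,3), (3,3), (3,4), (5,4).
By the shoelace formula its area is 2.00.

2.00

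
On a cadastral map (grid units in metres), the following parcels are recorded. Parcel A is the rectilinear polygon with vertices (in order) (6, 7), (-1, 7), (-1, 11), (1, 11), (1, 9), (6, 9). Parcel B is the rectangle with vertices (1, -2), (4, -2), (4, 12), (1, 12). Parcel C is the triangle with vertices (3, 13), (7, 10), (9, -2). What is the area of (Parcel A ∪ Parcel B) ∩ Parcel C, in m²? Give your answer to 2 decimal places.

2.45

|Parcel A ∪ Parcel B| = 54.
|(Parcel A ∪ Parcel B) ∩ Parcel C| = 2.45.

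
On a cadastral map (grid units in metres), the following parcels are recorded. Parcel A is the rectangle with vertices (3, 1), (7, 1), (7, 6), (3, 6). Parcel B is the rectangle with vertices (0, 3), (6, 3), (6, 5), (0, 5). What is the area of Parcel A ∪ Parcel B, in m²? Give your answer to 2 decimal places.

26.00

By inclusion–exclusion:
Individual areas: |Parcel A| = 20, |Parcel B| = 12.
|Parcel A∩Parcel B|: x∈[3,6], y∈[3,5] → 3·2 = 6.
|Parcel A ∪ Parcel B| = 32 − 6 = 26.00.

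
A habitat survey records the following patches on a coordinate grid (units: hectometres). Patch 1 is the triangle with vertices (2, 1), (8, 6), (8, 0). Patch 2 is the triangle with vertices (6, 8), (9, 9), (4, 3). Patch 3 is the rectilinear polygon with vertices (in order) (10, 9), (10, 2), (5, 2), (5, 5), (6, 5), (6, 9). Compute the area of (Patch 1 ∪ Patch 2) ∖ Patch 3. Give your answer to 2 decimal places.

12.08

|Patch 1 ∪ Patch 2| = 24.5.
|(Patch 1 ∪ Patch 2) ∩ Patch 3| = 12.4167.
|(Patch 1 ∪ Patch 2) ∖ Patch 3| = 24.5 − 12.4167 = 12.08.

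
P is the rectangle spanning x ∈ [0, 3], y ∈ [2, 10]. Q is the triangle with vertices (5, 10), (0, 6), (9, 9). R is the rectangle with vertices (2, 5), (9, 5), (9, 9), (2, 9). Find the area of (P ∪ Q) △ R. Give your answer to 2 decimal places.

40.85

|P ∪ Q| = 32.4.
|(P ∪ Q) ∩ R| = 9.775.
|(P ∪ Q) △ R| = 32.4 + 28 − 19.55 = 40.85.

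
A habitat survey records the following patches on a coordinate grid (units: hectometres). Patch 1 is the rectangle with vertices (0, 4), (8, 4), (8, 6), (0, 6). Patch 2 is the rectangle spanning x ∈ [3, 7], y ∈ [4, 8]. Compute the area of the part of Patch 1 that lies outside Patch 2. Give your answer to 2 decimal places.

8.00

|Patch 1∩Patch 2|: x∈[3,7], y∈[4,6] → 4·2 = 8.
|Patch 1| = 16.
|Patch 1 ∖ Patch 2| = |Patch 1| − |Patch 1∩Patch 2| = 16 − 8 = 8.00.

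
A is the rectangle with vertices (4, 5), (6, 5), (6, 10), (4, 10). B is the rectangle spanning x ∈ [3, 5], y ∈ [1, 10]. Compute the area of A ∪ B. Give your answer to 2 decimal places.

23.00

By inclusion–exclusion:
Individual areas: |A| = 10, |B| = 18.
|A∩B|: x∈[4,5], y∈[5,10] → 1·5 = 5.
|A ∪ B| = 28 − 5 = 23.00.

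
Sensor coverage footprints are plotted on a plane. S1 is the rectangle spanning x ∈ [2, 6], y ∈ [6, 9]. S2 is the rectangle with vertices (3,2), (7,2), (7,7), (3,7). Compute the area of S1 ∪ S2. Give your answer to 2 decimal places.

By inclusion–exclusion:
Individual areas: |S1| = 12, |S2| = 20.
|S1∩S2|: x∈[3,6], y∈[6,7] → 3·1 = 3.
|S1 ∪ S2| = 32 − 3 = 29.00.

29.00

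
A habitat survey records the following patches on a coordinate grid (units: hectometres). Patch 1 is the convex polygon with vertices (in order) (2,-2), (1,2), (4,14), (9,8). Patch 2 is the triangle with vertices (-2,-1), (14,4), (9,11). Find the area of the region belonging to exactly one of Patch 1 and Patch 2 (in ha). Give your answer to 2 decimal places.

|Patch 1| = 58, |Patch 2| = 68.5, |Patch 1∩Patch 2| = 27.2589.
|Patch 1 △ Patch 2| = |Patch 1| + |Patch 2| − 2·|Patch 1∩Patch 2| = 58 + 68.5 − 54.5178 = 71.98.

71.98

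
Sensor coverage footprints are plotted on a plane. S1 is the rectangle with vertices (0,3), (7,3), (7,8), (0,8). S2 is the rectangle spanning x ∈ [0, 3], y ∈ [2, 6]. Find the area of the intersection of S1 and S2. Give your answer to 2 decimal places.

|S1∩S2|: x∈[0,3], y∈[3,6] → 3·3 = 9.

9.00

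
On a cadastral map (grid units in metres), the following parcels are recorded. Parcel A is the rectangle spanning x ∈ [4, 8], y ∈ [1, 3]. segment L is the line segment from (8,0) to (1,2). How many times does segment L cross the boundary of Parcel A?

The segment meets the boundary at (4,1.143), (4.5,1).

2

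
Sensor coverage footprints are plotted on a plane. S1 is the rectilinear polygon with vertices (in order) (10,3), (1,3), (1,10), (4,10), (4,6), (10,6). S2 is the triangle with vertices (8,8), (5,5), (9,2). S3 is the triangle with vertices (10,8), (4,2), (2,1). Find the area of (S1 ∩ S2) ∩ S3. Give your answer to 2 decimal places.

The region (S1 ∩ S2) ∩ S3 is the polygon with vertices (5.846,4.365), (7.714,6), (8,6), (6.143,4.143).
By the shoelace formula its area is 0.72.

0.72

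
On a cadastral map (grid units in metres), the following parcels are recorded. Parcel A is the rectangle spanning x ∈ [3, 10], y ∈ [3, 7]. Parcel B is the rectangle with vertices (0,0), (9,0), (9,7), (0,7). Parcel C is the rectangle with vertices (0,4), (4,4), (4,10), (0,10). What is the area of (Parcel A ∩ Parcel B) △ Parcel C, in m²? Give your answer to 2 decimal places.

42.00

|Parcel A ∩ Parcel B| = 24.
|(Parcel A ∩ Parcel B) ∩ Parcel C| = 3.
|(Parcel A ∩ Parcel B) △ Parcel C| = 24 + 24 − 6 = 42.00.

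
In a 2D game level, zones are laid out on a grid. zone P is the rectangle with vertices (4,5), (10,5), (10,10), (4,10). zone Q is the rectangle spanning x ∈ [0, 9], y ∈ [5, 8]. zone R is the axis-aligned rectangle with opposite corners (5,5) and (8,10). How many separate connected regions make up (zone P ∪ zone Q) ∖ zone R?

(zone P ∪ zone Q) ∖ zone R splits into 2 disjoint pieces (area 17, area 10).

2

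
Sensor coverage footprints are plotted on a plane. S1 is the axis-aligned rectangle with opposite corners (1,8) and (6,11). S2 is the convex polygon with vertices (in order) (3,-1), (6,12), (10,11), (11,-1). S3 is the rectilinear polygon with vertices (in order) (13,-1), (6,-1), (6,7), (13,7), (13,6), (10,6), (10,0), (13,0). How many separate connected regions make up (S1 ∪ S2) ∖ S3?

2

(S1 ∪ S2) ∖ S3 splits into 2 disjoint pieces (area 51.4359, area 4).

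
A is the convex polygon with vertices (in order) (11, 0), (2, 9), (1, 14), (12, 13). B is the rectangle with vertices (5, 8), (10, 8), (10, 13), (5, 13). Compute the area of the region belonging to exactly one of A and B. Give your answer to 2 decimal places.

65.00

|A| = 90, |B| = 25, |A∩B| = 25.
|A △ B| = |A| + |B| − 2·|A∩B| = 90 + 25 − 50 = 65.00.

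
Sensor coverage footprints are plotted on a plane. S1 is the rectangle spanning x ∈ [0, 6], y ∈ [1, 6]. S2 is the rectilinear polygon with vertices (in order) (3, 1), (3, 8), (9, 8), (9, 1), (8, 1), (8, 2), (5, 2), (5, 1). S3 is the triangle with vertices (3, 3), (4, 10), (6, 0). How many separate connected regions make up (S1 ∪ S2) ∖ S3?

(S1 ∪ S2) ∖ S3 splits into 2 disjoint pieces (area 25.3, area 18.7857).

2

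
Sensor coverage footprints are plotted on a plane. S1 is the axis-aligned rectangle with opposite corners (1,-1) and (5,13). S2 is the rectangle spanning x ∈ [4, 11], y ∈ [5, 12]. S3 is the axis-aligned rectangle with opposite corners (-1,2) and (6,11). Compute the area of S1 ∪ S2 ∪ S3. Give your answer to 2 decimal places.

By inclusion–exclusion:
Individual areas: |S1| = 56, |S2| = 49, |S3| = 63.
|S1∩S2|: x∈[4,5], y∈[5,12] → 1·7 = 7.
|S1∩S3|: x∈[1,5], y∈[2,11] → 4·9 = 36.
|S2∩S3|: x∈[4,6], y∈[5,11] → 2·6 = 12.
|S1∩S2∩S3| = 6.
|S1 ∪ S2 ∪ S3| = 168 − 55 + 6 = 119.00.

119.00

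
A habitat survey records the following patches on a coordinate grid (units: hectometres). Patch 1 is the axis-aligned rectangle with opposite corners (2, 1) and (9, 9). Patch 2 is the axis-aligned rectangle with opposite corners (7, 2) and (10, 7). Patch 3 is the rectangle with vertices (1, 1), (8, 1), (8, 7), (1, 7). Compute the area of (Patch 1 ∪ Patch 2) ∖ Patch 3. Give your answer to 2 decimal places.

25.00

|Patch 1 ∪ Patch 2| = 61.
|(Patch 1 ∪ Patch 2) ∩ Patch 3| = 36.
|(Patch 1 ∪ Patch 2) ∖ Patch 3| = 61 − 36 = 25.00.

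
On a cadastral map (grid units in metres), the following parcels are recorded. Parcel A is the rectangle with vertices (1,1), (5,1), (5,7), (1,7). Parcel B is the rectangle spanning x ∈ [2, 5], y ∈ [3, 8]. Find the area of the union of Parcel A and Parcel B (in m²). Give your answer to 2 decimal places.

27.00

By inclusion–exclusion:
Individual areas: |Parcel A| = 24, |Parcel B| = 15.
|Parcel A∩Parcel B|: x∈[2,5], y∈[3,7] → 3·4 = 12.
|Parcel A ∪ Parcel B| = 39 − 12 = 27.00.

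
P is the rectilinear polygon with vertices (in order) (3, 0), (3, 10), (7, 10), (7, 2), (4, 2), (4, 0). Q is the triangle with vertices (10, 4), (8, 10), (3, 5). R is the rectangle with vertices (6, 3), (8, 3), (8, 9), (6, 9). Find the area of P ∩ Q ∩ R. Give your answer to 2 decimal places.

4.00

The intersection is the polygon with vertices (6,4.571), (6,8), (7,9), (7,4.429).
By the shoelace formula its area is 4.00.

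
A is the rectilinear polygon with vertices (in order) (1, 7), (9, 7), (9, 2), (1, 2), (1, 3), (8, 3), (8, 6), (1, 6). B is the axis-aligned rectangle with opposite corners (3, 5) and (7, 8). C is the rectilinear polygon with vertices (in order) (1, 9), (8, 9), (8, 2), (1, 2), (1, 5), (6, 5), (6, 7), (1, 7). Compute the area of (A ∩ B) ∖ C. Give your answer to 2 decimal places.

3.00

|A ∩ B| = 4.
|(A ∩ B) ∩ C| = 1.
|(A ∩ B) ∖ C| = 4 − 1 = 3.00.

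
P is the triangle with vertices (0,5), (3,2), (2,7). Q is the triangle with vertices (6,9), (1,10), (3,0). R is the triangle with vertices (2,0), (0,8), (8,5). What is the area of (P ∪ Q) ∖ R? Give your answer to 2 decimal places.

|P ∪ Q| = 28.1667.
|(P ∪ Q) ∩ R| = 15.459.
|(P ∪ Q) ∖ R| = 28.1667 − 15.459 = 12.71.

12.71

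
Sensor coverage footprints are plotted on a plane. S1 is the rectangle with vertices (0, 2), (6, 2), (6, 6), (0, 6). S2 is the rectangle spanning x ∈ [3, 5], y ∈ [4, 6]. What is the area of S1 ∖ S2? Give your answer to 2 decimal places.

|S1∩S2|: x∈[3,5], y∈[4,6] → 2·2 = 4.
|S1| = 24.
|S1 ∖ S2| = |S1| − |S1∩S2| = 24 − 4 = 20.00.

20.00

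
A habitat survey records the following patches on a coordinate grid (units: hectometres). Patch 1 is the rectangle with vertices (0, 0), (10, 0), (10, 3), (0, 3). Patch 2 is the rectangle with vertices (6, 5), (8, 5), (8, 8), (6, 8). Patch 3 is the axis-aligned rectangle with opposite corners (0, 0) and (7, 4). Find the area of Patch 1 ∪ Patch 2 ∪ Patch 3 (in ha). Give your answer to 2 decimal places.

43.00

By inclusion–exclusion:
Individual areas: |Patch 1| = 30, |Patch 2| = 6, |Patch 3| = 28.
|Patch 1∩Patch 2| = 0 (no overlap).
|Patch 1∩Patch 3|: x∈[0,7], y∈[0,3] → 7·3 = 21.
|Patch 2∩Patch 3| = 0 (no overlap).
|Patch 1∩Patch 2∩Patch 3| = 0.
|Patch 1 ∪ Patch 2 ∪ Patch 3| = 64 − 21 + 0 = 43.00.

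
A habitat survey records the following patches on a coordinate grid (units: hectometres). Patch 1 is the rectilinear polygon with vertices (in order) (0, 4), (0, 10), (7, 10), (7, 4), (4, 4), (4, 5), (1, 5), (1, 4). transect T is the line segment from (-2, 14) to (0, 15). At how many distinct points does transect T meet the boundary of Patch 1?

The segment lies entirely outside Patch 1 and never meets its boundary.

0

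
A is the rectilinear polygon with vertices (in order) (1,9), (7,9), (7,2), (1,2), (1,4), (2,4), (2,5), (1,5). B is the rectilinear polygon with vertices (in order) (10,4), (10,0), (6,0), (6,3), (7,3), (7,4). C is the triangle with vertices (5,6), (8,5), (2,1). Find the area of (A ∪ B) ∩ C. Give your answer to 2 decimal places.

8.05

The region (A ∪ B) ∩ C is the polygon with vertices (7,4.333), (3.5,2), (2.6,2), (5,6), (7,5.333).
By the shoelace formula its area is 8.05.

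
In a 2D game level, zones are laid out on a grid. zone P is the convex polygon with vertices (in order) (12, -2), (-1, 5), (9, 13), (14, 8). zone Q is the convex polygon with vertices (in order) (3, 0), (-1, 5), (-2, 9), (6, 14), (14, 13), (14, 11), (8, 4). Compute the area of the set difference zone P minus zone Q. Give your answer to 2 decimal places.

|zone P| = 117, |zone P∩zone Q| = 70.8585.
|zone P ∖ zone Q| = |zone P| − |zone P∩zone Q| = 117 − 70.8585 = 46.14.

46.14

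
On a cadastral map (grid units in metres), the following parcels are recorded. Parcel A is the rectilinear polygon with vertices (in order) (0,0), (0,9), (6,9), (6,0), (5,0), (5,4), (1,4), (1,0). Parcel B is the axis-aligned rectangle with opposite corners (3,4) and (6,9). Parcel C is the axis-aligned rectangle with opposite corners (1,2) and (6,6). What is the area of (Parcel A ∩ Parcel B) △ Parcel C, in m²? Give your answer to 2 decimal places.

|Parcel A ∩ Parcel B| = 15.
|(Parcel A ∩ Parcel B) ∩ Parcel C| = 6.
|(Parcel A ∩ Parcel B) △ Parcel C| = 15 + 20 − 12 = 23.00.

23.00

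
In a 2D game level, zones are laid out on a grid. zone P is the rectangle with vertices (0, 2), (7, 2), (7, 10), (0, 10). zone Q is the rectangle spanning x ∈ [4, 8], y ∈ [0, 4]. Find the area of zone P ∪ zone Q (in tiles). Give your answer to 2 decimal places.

By inclusion–exclusion:
Individual areas: |zone P| = 56, |zone Q| = 16.
|zone P∩zone Q|: x∈[4,7], y∈[2,4] → 3·2 = 6.
|zone P ∪ zone Q| = 72 − 6 = 66.00.

66.00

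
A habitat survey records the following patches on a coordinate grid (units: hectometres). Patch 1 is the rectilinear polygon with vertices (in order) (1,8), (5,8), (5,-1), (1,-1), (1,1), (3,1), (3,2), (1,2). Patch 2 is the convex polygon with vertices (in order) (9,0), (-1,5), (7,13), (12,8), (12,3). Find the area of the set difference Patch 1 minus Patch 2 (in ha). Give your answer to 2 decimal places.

|Patch 1| = 34, |Patch 1∩Patch 2| = 19.5.
|Patch 1 ∖ Patch 2| = |Patch 1| − |Patch 1∩Patch 2| = 34 − 19.5 = 14.50.

14.50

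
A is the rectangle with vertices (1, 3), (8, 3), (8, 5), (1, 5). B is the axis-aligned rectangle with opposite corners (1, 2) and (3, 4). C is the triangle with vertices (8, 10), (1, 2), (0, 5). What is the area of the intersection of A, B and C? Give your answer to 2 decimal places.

The intersection is the polygon with vertices (2.75,4), (1.875,3), (1,3), (1,4).
By the shoelace formula its area is 1.31.

1.31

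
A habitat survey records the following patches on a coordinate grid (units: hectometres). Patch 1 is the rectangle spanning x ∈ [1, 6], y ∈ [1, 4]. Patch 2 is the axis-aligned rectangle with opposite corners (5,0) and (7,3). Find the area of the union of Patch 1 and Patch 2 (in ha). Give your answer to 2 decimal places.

By inclusion–exclusion:
Individual areas: |Patch 1| = 15, |Patch 2| = 6.
|Patch 1∩Patch 2|: x∈[5,6], y∈[1,3] → 1·2 = 2.
|Patch 1 ∪ Patch 2| = 21 − 2 = 19.00.

19.00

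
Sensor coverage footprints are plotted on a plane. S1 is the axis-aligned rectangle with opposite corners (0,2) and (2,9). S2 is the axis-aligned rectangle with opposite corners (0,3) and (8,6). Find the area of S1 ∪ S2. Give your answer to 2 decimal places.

By inclusion–exclusion:
Individual areas: |S1| = 14, |S2| = 24.
|S1∩S2|: x∈[0,2], y∈[3,6] → 2·3 = 6.
|S1 ∪ S2| = 38 − 6 = 32.00.

32.00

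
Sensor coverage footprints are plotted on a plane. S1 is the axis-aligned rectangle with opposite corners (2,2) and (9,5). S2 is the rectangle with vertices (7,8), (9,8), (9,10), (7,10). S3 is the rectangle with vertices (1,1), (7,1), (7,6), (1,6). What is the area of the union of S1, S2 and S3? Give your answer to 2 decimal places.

By inclusion–exclusion:
Individual areas: |S1| = 21, |S2| = 4, |S3| = 30.
|S1∩S2| = 0 (no overlap).
|S1∩S3|: x∈[2,7], y∈[2,5] → 5·3 = 15.
|S2∩S3| = 0 (no overlap).
|S1∩S2∩S3| = 0.
|S1 ∪ S2 ∪ S3| = 55 − 15 + 0 = 40.00.

40.00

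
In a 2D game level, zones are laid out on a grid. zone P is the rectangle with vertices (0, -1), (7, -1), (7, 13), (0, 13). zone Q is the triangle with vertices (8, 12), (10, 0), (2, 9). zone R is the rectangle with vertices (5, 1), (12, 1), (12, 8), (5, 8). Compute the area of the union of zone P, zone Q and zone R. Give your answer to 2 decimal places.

By inclusion–exclusion:
Individual areas: |zone P| = 98, |zone Q| = 39, |zone R| = 49.
|zone P∩zone Q| = 20.3125.
|zone P∩zone R|: x∈[5,7], y∈[1,8] → 2·7 = 14.
|zone Q∩zone R| = 20.2431.
|zone P∩zone Q∩zone R| = 7.
|zone P ∪ zone Q ∪ zone R| = 186 − 54.5556 + 7 = 138.44.

138.44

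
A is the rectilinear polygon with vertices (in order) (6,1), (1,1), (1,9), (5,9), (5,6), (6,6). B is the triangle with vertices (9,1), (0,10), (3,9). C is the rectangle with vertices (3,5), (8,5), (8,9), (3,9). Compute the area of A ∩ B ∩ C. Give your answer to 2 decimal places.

3.96

The intersection is the polygon with vertices (5,6.333), (5,6), (5.25,6), (6,5), (5,5), (3,7), (3,9).
By the shoelace formula its area is 3.96.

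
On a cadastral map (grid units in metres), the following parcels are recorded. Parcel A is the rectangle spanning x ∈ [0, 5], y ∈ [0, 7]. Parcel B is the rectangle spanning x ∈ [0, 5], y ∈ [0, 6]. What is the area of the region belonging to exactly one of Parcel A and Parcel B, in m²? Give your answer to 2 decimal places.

5.00

|Parcel A∩Parcel B|: x∈[0,5], y∈[0,6] → 5·6 = 30.
|Parcel A △ Parcel B| = |Parcel A| + |Parcel B| − 2·|Parcel A∩Parcel B| = 35 + 30 − 60 = 5.00.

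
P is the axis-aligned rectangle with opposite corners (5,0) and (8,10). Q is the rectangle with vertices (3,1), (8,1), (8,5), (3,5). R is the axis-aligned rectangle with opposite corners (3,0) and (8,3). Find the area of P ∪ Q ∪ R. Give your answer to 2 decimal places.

40.00

By inclusion–exclusion:
Individual areas: |P| = 30, |Q| = 20, |R| = 15.
|P∩Q|: x∈[5,8], y∈[1,5] → 3·4 = 12.
|P∩R|: x∈[5,8], y∈[0,3] → 3·3 = 9.
|Q∩R|: x∈[3,8], y∈[1,3] → 5·2 = 10.
|P∩Q∩R| = 6.
|P ∪ Q ∪ R| = 65 − 31 + 6 = 40.00.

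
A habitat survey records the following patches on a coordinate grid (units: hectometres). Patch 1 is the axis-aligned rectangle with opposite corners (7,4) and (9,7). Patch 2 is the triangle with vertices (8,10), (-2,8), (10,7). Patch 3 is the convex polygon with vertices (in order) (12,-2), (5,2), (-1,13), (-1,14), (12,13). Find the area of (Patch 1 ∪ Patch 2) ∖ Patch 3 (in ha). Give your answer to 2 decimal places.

1.86

|Patch 1 ∪ Patch 2| = 23.
|(Patch 1 ∪ Patch 2) ∩ Patch 3| = 21.141.
|(Patch 1 ∪ Patch 2) ∖ Patch 3| = 23 − 21.141 = 1.86.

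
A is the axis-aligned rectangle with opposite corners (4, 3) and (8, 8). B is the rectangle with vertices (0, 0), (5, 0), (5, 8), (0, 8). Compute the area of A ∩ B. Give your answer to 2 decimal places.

5.00

|A∩B|: x∈[4,5], y∈[3,8] → 1·5 = 5.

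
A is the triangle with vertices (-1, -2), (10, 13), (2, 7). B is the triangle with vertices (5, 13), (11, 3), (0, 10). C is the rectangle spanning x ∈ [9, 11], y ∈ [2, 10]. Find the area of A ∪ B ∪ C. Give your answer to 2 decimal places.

By inclusion–exclusion:
Individual areas: |A| = 27, |B| = 34, |C| = 16.
|A∩B| = 6.7926.
|A∩C| = 0.
|B∩C| = 2.0606.
|A∩B∩C| = 0.
|A ∪ B ∪ C| = 77 − 8.8532 + 0 = 68.15.

68.15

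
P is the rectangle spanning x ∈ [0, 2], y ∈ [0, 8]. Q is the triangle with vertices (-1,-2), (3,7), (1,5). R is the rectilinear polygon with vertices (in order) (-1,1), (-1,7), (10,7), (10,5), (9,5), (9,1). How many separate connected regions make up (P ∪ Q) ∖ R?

2

(P ∪ Q) ∖ R splits into 2 disjoint pieces (area 2.5893, area 2).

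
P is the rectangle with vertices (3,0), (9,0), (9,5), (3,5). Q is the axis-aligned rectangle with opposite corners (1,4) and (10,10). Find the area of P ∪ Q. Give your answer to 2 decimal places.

78.00

By inclusion–exclusion:
Individual areas: |P| = 30, |Q| = 54.
|P∩Q|: x∈[3,9], y∈[4,5] → 6·1 = 6.
|P ∪ Q| = 84 − 6 = 78.00.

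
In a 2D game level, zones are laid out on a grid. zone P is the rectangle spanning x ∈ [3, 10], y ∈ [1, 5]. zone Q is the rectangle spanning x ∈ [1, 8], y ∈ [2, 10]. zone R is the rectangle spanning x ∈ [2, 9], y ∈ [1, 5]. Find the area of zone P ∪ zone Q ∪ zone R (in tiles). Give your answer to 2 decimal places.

70.00

By inclusion–exclusion:
Individual areas: |zone P| = 28, |zone Q| = 56, |zone R| = 28.
|zone P∩zone Q|: x∈[3,8], y∈[2,5] → 5·3 = 15.
|zone P∩zone R|: x∈[3,9], y∈[1,5] → 6·4 = 24.
|zone Q∩zone R|: x∈[2,8], y∈[2,5] → 6·3 = 18.
|zone P∩zone Q∩zone R| = 15.
|zone P ∪ zone Q ∪ zone R| = 112 − 57 + 15 = 70.00.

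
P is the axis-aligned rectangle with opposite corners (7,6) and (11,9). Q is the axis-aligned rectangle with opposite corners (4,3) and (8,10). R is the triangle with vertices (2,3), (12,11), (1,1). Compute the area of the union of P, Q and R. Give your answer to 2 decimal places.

39.81

By inclusion–exclusion:
Individual areas: |P| = 12, |Q| = 28, |R| = 6.
|P∩Q|: x∈[7,8], y∈[6,9] → 1·3 = 3.
|P∩R| = 1.0636.
|Q∩R| = 2.6182.
|P∩Q∩R| = 0.4909.
|P ∪ Q ∪ R| = 46 − 6.6818 + 0.4909 = 39.81.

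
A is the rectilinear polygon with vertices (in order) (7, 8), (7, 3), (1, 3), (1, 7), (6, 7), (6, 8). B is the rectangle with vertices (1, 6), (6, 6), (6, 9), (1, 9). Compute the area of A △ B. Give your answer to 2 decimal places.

|A| = 25, |B| = 15, |A∩B| = 5.
|A △ B| = |A| + |B| − 2·|A∩B| = 25 + 15 − 10 = 30.00.

30.00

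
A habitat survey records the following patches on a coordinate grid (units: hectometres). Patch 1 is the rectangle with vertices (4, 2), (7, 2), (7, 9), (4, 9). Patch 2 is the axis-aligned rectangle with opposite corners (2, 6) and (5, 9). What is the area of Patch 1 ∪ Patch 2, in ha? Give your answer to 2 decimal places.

By inclusion–exclusion:
Individual areas: |Patch 1| = 21, |Patch 2| = 9.
|Patch 1∩Patch 2|: x∈[4,5], y∈[6,9] → 1·3 = 3.
|Patch 1 ∪ Patch 2| = 30 − 3 = 27.00.

27.00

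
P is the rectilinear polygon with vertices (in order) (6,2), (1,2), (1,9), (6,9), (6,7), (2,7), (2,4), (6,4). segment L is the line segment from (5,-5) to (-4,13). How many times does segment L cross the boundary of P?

2

The segment meets the boundary at (1,3), (1.5,2).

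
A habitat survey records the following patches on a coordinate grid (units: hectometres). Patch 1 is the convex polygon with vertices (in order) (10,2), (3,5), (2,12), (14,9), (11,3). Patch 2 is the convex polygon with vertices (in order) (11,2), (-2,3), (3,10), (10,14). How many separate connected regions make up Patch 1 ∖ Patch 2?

3

Patch 1 ∖ Patch 2 splits into 3 disjoint pieces (area 0.0112, area 3.751, area 12.6424).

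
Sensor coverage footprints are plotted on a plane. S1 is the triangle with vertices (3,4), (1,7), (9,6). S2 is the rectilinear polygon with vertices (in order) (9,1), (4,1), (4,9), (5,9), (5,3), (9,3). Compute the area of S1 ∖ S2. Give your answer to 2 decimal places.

|S1| = 11, |S1∩S2| = 2.0625.
|S1 ∖ S2| = |S1| − |S1∩S2| = 11 − 2.0625 = 8.94.

8.94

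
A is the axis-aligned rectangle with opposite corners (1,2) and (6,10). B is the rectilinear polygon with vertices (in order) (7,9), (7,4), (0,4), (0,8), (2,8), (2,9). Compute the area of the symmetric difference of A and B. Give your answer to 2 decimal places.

|A| = 40, |B| = 33, |A∩B| = 24.
|A △ B| = |A| + |B| − 2·|A∩B| = 40 + 33 − 48 = 25.00.

25.00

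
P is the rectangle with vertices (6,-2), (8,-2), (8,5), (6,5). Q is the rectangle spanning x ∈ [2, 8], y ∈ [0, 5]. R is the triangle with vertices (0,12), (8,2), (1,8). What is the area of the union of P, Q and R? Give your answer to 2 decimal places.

By inclusion–exclusion:
Individual areas: |P| = 14, |Q| = 30, |R| = 11.
|P∩Q|: x∈[6,8], y∈[0,5] → 2·5 = 10.
|P∩R| = 0.7857.
|Q∩R| = 1.65.
|P∩Q∩R| = 0.7857.
|P ∪ Q ∪ R| = 55 − 12.4357 + 0.7857 = 43.35.

43.35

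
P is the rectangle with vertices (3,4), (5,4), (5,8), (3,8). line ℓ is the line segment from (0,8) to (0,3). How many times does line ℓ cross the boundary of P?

The segment lies entirely outside P and never meets its boundary.

0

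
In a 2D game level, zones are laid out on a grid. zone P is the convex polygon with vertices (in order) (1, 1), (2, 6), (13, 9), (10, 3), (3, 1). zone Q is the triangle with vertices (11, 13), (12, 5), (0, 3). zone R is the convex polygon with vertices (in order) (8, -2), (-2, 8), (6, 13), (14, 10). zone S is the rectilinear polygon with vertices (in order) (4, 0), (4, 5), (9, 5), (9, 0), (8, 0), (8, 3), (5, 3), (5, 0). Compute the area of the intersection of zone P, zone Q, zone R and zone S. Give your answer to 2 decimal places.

4.58

The intersection is the polygon with vertices (4,3.667), (4,5), (9,5), (9,4.5).
By the shoelace formula its area is 4.58.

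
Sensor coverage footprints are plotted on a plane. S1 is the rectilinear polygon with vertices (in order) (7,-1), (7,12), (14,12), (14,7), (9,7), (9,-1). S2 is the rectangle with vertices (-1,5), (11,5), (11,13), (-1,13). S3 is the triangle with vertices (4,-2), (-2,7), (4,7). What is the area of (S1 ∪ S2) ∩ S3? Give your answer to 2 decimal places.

The region (S1 ∪ S2) ∩ S3 is the polygon with vertices (-0.667,5), (-1,5.5), (-1,7), (4,7), (4,5).
By the shoelace formula its area is 9.92.

9.92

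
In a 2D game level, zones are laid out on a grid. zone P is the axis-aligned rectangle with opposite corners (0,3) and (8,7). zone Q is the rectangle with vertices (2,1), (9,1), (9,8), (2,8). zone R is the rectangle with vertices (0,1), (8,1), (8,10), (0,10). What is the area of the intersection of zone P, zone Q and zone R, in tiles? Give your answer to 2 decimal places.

24.00

The intersection is the polygon with vertices (8,3), (2,3), (2,7), (8,7).
By the shoelace formula its area is 24.00.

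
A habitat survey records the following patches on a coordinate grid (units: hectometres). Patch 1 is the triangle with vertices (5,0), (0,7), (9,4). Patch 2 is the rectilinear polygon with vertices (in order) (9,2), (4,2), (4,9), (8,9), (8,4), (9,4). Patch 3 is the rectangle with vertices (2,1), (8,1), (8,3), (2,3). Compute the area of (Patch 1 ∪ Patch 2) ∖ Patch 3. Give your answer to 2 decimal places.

|Patch 1 ∪ Patch 2| = 42.
|(Patch 1 ∪ Patch 2) ∩ Patch 3| = 7.3571.
|(Patch 1 ∪ Patch 2) ∖ Patch 3| = 42 − 7.3571 = 34.64.

34.64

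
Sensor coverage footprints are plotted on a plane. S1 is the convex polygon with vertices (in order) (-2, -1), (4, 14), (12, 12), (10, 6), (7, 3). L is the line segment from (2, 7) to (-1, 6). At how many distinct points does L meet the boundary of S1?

The segment meets the boundary at (1.077,6.692).

1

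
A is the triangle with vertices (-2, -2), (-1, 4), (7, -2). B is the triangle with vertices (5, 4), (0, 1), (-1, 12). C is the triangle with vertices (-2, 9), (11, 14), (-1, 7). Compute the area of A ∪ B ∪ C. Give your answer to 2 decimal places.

By inclusion–exclusion:
Individual areas: |A| = 27, |B| = 29, |C| = 15.5.
|A∩B| = 2.122.
|A∩C| = 0.
|B∩C| = 3.7522.
|A∩B∩C| = 0.
|A ∪ B ∪ C| = 71.5 − 5.8742 + 0 = 65.63.

65.63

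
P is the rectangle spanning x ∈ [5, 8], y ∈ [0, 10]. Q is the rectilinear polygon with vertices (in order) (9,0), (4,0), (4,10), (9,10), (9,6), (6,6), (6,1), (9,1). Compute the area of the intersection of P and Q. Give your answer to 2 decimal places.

The intersection is the polygon with vertices (8,0), (5,0), (5,10), (8,10), (8,6), (6,6), (6,1), (8,1).
By the shoelace formula its area is 20.00.

20.00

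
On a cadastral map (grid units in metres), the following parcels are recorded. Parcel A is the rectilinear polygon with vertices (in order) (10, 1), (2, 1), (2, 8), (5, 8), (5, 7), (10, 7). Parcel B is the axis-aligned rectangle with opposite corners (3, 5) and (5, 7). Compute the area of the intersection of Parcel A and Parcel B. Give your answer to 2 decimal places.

The intersection is the polygon with vertices (5,5), (3,5), (3,7), (5,7).
By the shoelace formula its area is 4.00.

4.00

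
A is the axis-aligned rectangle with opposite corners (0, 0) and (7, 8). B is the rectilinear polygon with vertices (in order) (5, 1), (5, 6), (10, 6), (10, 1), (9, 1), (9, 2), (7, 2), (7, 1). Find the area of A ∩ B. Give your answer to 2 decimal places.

The intersection is the polygon with vertices (7,1), (5,1), (5,6), (7,6), (7,2).
By the shoelace formula its area is 10.00.

10.00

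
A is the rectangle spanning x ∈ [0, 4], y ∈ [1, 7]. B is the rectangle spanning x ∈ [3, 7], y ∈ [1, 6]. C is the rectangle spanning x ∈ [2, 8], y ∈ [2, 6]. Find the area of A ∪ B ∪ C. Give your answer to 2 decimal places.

By inclusion–exclusion:
Individual areas: |A| = 24, |B| = 20, |C| = 24.
|A∩B|: x∈[3,4], y∈[1,6] → 1·5 = 5.
|A∩C|: x∈[2,4], y∈[2,6] → 2·4 = 8.
|B∩C|: x∈[3,7], y∈[2,6] → 4·4 = 16.
|A∩B∩C| = 4.
|A ∪ B ∪ C| = 68 − 29 + 4 = 43.00.

43.00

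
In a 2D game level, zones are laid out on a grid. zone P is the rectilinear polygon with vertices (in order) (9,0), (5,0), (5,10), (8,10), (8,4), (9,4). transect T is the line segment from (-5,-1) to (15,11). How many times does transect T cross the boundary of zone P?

The segment meets the boundary at (8,6.8), (5,5).

2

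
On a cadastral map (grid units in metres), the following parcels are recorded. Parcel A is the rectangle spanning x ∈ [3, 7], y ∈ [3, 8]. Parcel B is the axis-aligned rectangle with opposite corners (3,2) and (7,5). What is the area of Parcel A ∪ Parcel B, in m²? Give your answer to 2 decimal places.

By inclusion–exclusion:
Individual areas: |Parcel A| = 20, |Parcel B| = 12.
|Parcel A∩Parcel B|: x∈[3,7], y∈[3,5] → 4·2 = 8.
|Parcel A ∪ Parcel B| = 32 − 8 = 24.00.

24.00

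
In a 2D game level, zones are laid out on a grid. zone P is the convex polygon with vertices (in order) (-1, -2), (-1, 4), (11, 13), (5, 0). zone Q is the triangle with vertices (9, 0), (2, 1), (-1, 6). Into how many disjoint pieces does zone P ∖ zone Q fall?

2

zone P ∖ zone Q splits into 2 disjoint pieces (area 18.1002, area 38.2405).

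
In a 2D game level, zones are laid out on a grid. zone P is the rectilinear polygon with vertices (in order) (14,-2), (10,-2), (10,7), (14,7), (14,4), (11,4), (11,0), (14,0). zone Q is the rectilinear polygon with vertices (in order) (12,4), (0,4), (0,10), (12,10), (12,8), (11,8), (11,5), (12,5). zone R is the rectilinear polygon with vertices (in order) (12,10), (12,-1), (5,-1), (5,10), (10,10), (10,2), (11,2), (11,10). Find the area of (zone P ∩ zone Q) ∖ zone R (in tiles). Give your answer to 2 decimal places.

|zone P ∩ zone Q| = 4.
|(zone P ∩ zone Q) ∩ zone R| = 1.
|(zone P ∩ zone Q) ∖ zone R| = 4 − 1 = 3.00.

3.00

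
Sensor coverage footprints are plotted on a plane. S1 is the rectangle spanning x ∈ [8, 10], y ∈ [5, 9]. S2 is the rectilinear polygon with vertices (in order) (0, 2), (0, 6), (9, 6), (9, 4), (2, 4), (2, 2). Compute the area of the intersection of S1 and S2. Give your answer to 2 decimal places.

The intersection is the polygon with vertices (8,5), (8,6), (9,6), (9,5).
By the shoelace formula its area is 1.00.

1.00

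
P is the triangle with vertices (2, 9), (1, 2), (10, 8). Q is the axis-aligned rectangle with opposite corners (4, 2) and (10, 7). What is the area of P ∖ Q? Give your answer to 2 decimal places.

|P| = 28.5, |P∩Q| = 6.75.
|P ∖ Q| = |P| − |P∩Q| = 28.5 − 6.75 = 21.75.

21.75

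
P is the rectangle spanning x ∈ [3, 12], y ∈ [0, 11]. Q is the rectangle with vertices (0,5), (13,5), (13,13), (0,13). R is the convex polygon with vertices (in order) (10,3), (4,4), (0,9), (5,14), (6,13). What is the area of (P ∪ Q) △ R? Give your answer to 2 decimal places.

|P ∪ Q| = 149.
|(P ∪ Q) ∩ R| = 55.
|(P ∪ Q) △ R| = 149 + 56 − 110 = 95.00.

95.00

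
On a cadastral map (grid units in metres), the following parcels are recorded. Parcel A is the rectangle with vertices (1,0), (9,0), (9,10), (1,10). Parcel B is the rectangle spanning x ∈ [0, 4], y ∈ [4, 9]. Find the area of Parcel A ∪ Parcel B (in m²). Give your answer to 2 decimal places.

85.00

By inclusion–exclusion:
Individual areas: |Parcel A| = 80, |Parcel B| = 20.
|Parcel A∩Parcel B|: x∈[1,4], y∈[4,9] → 3·5 = 15.
|Parcel A ∪ Parcel B| = 100 − 15 = 85.00.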